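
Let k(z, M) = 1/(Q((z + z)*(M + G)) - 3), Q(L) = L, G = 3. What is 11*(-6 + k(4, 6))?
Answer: -4543/69 ≈ -65.841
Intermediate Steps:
k(z, M) = 1/(-3 + 2*z*(3 + M)) (k(z, M) = 1/((z + z)*(M + 3) - 3) = 1/((2*z)*(3 + M) - 3) = 1/(2*z*(3 + M) - 3) = 1/(-3 + 2*z*(3 + M)))
11*(-6 + k(4, 6)) = 11*(-6 + 1/(-3 + 2*4*(3 + 6))) = 11*(-6 + 1/(-3 + 2*4*9)) = 11*(-6 + 1/(-3 + 72)) = 11*(-6 + 1/69) = 11*(-413/69) = -4543/69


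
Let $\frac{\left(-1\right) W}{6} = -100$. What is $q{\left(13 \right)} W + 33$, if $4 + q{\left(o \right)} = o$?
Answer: $5433$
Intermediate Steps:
$W = 600$ ($W = \left(-6\right) \left(-100\right) = 600$)
$q{\left(o \right)} = -4 + o$
$q{\left(13 \right)} W + 33 = \left(-4 + 13\right) 600 + 33 = 9 \cdot 600 + 33 = 5400 + 33 = 5433$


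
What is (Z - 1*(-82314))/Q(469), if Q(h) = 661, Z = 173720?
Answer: 256034/661 ≈ 387.34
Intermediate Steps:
(Z - 1*(-82314))/Q(469) = (173720 - 1*(-82314))/661 = (173720 + 82314)*(1/661) = 256034*(1/661) = 256034/661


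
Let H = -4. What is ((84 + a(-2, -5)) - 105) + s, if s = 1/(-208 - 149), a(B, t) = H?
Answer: -8926/357 ≈ -25.003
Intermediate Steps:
a(B, t) = -4
s = -1/357 (s = 1/(-357) = -1/357 ≈ -0.0028011)
((84 + a(-2, -5)) - 105) + s = ((84 - 4) - 105) - 1/357 = (80 - 105) - 1/357 = -25 - 1/357 = -8926/357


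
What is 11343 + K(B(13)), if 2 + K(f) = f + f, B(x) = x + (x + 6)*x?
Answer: 11861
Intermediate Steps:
B(x) = x + x*(6 + x) (B(x) = x + (6 + x)*x = x + x*(6 + x))
K(f) = -2 + 2*f (K(f) = -2 + (f + f) = -2 + 2*f)
11343 + K(B(13)) = 11343 + (-2 + 2*(13*(7 + 13))) = 11343 + (-2 + 2*(13*20)) = 11343 + (-2 + 2*260) = 11343 + (-2 + 520) = 11343 + 518 = 11861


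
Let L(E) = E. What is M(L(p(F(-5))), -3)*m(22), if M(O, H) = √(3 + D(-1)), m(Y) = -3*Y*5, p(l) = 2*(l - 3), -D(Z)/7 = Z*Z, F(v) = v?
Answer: -660*I ≈ -660.0*I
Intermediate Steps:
D(Z) = -7*Z² (D(Z) = -7*Z*Z = -7*Z²)
p(l) = -6 + 2*l (p(l) = 2*(-3 + l) = -6 + 2*l)
m(Y) = -15*Y
M(O, H) = 2*I (M(O, H) = √(3 - 7*(-1)²) = √(3 - 7*1) = √(3 - 7) = √(-4) = 2*I)
M(L(p(F(-5))), -3)*m(22) = (2*I)*(-15*22) = (2*I)*(-330) = -660*I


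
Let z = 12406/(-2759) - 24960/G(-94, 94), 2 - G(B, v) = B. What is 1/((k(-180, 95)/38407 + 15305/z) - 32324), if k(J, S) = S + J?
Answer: -28027354622/907578065823403 ≈ -3.0881e-5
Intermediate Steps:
G(B, v) = 2 - B
k(J, S) = J + S
z = -729746/2759 (z = 12406/(-2759) - 24960/(2 - 1*(-94)) = 12406*(-1/2759) - 24960/(2 + 94) = -12406/2759 - 24960/96 = -12406/2759 - 24960*1/96 = -12406/2759 - 260 = -729746/2759 ≈ -264.50)
1/((k(-180, 95)/38407 + 15305/z) - 32324) = 1/(((-180 + 95)/38407 + 15305/(-729746/2759)) - 32324) = 1/((-85*1/38407 + 15305*(-2759/729746)) - 32324) = 1/((-85/38407 - 42226495/729746) - 32324) = 1/(-1621855021875/28027354622 - 32324) = 1/(-907578065823403/28027354622) = -28027354622/907578065823403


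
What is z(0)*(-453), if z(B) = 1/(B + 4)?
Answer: -453/4 ≈ -113.25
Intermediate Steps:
z(B) = 1/(4 + B)
z(0)*(-453) = -453/(4 + 0) = -453/4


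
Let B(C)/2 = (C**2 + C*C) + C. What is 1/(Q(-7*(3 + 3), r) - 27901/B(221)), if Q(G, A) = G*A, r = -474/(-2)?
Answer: -195806/1949080825 ≈ -0.00010046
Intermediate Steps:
B(C) = 2*C + 4*C**2 (B(C) = 2*((C**2 + C*C) + C) = 2*((C**2 + C**2) + C) = 2*(2*C**2 + C) = 2*(C + 2*C**2) = 2*C + 4*C**2)
r = 237 (r = -474*(-1)/2 = -79*(-3) = 237)
Q(G, A) = A*G
1/(Q(-7*(3 + 3), r) - 27901/B(221)) = 1/(237*(-7*(3 + 3)) - 27901*1/(442*(1 + 2*221))) = 1/(237*(-7*6) - 27901*1/(442*(1 + 442))) = 1/(237*(-42) - 27901/(2*221*443)) = 1/(-9954 - 27901/195806) = 1/(-1949080825/195806) = -195806/1949080825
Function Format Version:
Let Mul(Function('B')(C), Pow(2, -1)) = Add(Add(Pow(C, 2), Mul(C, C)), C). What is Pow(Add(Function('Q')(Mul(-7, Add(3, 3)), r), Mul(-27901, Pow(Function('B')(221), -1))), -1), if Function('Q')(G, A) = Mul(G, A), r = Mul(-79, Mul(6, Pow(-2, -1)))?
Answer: Rational(-195806, 1949080825) ≈ -0.00010046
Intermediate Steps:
Function('B')(C) = Add(Mul(2, C), Mul(4, Pow(C, 2))) (Function('B')(C) = Mul(2, Add(Add(Pow(C, 2), Mul(C, C)), C)) = Mul(2, Add(Add(Pow(C, 2), Pow(C, 2)), C)) = Mul(2, Add(Mul(2, Pow(C, 2)), C)) = Mul(2, Add(C, Mul(2, Pow(C, 2)))) = Add(Mul(2, C), Mul(4, Pow(C, 2))))
r = 237 (r = Mul(-79, Mul(6, Rational(-1, 2))) = Mul(-79, -3) = 237)
Function('Q')(G, A) = Mul(A, G)
Pow(Add(Function('Q')(Mul(-7, Add(3, 3)), r), Mul(-27901, Pow(Function('B')(221), -1))), -1) = Pow(Add(Mul(237, Mul(-7, Add(3, 3))), Mul(-27901, Pow(Mul(2, 221, Add(1, Mul(2, 221))), -1))), -1) = Pow(Add(Mul(237, Mul(-7, 6)), Mul(-27901, Pow(Mul(2, 221, Add(1, 442)), -1))), -1) = Pow(Add(Mul(237, -42), Mul(-27901, Pow(Mul(2, 221, 443), -1))), -1) = Pow(Add(-9954, Mul(-27901, Pow(195806, -1))), -1) = Pow(Add(-9954, Mul(-27901, Rational(1, 195806))), -1) = Pow(Add(-9954, Rational(-27901, 195806)), -1) = Pow(Rational(-1949080825, 195806), -1) = Rational(-195806, 1949080825)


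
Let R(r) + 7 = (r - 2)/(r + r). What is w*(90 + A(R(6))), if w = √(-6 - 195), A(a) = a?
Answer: 250*I*√201/3 ≈ 1181.5*I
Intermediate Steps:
R(r) = -7 + (-2 + r)/(2*r) (R(r) = -7 + (r - 2)/(r + r) = -7 + (-2 + r)/((2*r)) = -7 + (-2 + r)*(1/(2*r)) = -7 + (-2 + r)/(2*r))
w = I*√201 (w = √(-201) = I*√201 ≈ 14.177*I)
w*(90 + A(R(6))) = (I*√201)*(90 + (-13/2 - 1/6)) = (I*√201)*(90 + (-13/2 - 1*⅙)) = (I*√201)*(90 + (-13/2 - ⅙)) = (I*√201)*(90 - 20/3) = (I*√201)*(250/3) = 250*I*√201/3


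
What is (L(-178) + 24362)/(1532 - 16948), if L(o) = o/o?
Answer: -24363/15416 ≈ -1.5804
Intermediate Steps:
L(o) = 1
(L(-178) + 24362)/(1532 - 16948) = (1 + 24362)/(1532 - 16948) = 24363/(-15416) = 24363*(-1/15416) = -24363/15416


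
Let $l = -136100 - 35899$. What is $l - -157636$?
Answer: $-14363$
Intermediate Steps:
$l = -171999$ ($l = -136100 - 35899 = -171999$)
$l - -157636 = -171999 - -157636 = -171999 + 157636 = -14363$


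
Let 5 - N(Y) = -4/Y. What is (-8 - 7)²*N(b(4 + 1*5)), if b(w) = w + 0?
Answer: 1225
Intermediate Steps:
b(w) = w
N(Y) = 5 + 4/Y (N(Y) = 5 - (-4)/Y = 5 + 4/Y)
(-8 - 7)²*N(b(4 + 1*5)) = (-8 - 7)²*(5 + 4/(4 + 1*5)) = (-15)²*(5 + 4/(4 + 5)) = 225*(5 + 4/9) = 225*(49/9) = 1225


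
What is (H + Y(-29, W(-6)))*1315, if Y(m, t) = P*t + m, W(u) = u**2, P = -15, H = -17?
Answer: -770590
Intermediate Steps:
Y(m, t) = m - 15*t (Y(m, t) = -15*t + m = m - 15*t)
(H + Y(-29, W(-6)))*1315 = (-17 + (-29 - 15*(-6)**2))*1315 = (-17 + (-29 - 15*36))*1315 = (-17 + (-29 - 540))*1315 = (-17 - 569)*1315 = -586*1315 = -770590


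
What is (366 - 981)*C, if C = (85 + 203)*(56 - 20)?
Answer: -6376320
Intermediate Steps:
C = 10368 (C = 288*36 = 10368)
(366 - 981)*C = (366 - 981)*10368 = -615*10368 = -6376320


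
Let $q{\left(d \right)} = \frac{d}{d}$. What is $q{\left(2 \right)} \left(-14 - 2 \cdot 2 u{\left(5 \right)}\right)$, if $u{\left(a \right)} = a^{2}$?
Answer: $-114$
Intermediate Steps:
$q{\left(d \right)} = 1$
$q{\left(2 \right)} \left(-14 - 2 \cdot 2 u{\left(5 \right)}\right) = 1 \left(-14 - 2 \cdot 2 \cdot 5^{2}\right) = 1 \left(-14 - 4 \cdot 25\right) = 1 \left(-14 - 100\right) = 1 \left(-114\right) = -114$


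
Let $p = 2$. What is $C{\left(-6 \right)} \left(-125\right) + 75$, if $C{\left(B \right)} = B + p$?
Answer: $575$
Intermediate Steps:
$C{\left(B \right)} = 2 + B$ ($C{\left(B \right)} = B + 2 = 2 + B$)
$C{\left(-6 \right)} \left(-125\right) + 75 = \left(2 - 6\right) \left(-125\right) + 75 = \left(-4\right) \left(-125\right) + 75 = 500 + 75 = 575$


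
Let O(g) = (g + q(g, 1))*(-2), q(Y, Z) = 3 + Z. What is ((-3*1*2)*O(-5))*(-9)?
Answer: 108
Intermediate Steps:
O(g) = -8 - 2*g (O(g) = (g + (3 + 1))*(-2) = (g + 4)*(-2) = (4 + g)*(-2) = -8 - 2*g)
((-3*1*2)*O(-5))*(-9) = ((-3*1*2)*(-8 - 2*(-5)))*(-9) = ((-3*2)*(-8 + 10))*(-9) = -6*2*(-9) = -12*(-9) = 108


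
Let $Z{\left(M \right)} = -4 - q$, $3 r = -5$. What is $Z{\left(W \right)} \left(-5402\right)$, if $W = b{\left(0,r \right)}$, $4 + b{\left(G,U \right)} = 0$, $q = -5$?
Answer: $-5402$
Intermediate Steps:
$r = - \frac{5}{3}$ ($r = \frac{1}{3} \left(-5\right) = - \frac{5}{3} \approx -1.6667$)
$b{\left(G,U \right)} = -4$ ($b{\left(G,U \right)} = -4 + 0 = -4$)
$W = -4$
$Z{\left(M \right)} = 1$ ($Z{\left(M \right)} = -4 - -5 = -4 + 5 = 1$)
$Z{\left(W \right)} \left(-5402\right) = 1 \left(-5402\right) = -5402$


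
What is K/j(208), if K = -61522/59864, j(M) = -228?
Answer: 1619/359184 ≈ 0.0045074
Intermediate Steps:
K = -30761/29932 (K = -61522*1/59864 = -30761/29932 ≈ -1.0277)
K/j(208) = -30761/29932/(-228) = -30761/29932*(-1/228) = 1619/359184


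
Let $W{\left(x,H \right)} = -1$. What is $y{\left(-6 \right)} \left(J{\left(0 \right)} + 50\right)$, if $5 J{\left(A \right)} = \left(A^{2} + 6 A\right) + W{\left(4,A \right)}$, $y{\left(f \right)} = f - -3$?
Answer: $- \frac{747}{5} \approx -149.4$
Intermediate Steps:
$y{\left(f \right)} = 3 + f$ ($y{\left(f \right)} = f + 3 = 3 + f$)
$J{\left(A \right)} = - \frac{1}{5} + \frac{A^{2}}{5} + \frac{6 A}{5}$ ($J{\left(A \right)} = \frac{\left(A^{2} + 6 A\right) - 1}{5} = \frac{-1 + A^{2} + 6 A}{5} = - \frac{1}{5} + \frac{A^{2}}{5} + \frac{6 A}{5}$)
$y{\left(-6 \right)} \left(J{\left(0 \right)} + 50\right) = \left(3 - 6\right) \left(\left(- \frac{1}{5} + \frac{0^{2}}{5} + \frac{6}{5} \cdot 0\right) + 50\right) = - 3 \left(\left(- \frac{1}{5} + \frac{1}{5} \cdot 0 + 0\right) + 50\right) = - 3 \left(\left(- \frac{1}{5} + 0 + 0\right) + 50\right) = - 3 \left(- \frac{1}{5} + 50\right) = \left(-3\right) \frac{249}{5} = - \frac{747}{5}$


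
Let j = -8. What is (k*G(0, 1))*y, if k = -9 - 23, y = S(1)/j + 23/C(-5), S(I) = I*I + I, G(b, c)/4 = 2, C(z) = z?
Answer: 6208/5 ≈ 1241.6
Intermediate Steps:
G(b, c) = 8 (G(b, c) = 4*2 = 8)
S(I) = I + I² (S(I) = I² + I = I + I²)
y = -97/20 (y = (1*(1 + 1))/(-8) + 23/(-5) = (1*2)*(-⅛) + 23*(-⅕) = 2*(-⅛) - 23/5 = -¼ - 23/5 = -97/20 ≈ -4.8500)
k = -32
(k*G(0, 1))*y = -32*8*(-97/20) = -256*(-97/20) = 6208/5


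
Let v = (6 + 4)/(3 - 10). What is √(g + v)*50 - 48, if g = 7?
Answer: -48 + 50*√273/7 ≈ 70.019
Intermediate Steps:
v = -10/7 (v = 10/(-7) = 10*(-⅐) = -10/7 ≈ -1.4286)
√(g + v)*50 - 48 = √(7 - 10/7)*50 - 48 = √(39/7)*50 - 48 = (√273/7)*50 - 48 = 50*√273/7 - 48 = -48 + 50*√273/7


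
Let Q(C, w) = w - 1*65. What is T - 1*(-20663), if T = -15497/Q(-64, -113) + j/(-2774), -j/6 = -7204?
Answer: 5119052821/246886 ≈ 20734.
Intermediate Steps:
Q(C, w) = -65 + w (Q(C, w) = w - 65 = -65 + w)
j = 43224 (j = -6*(-7204) = 43224)
T = 17647403/246886 (T = -15497/(-65 - 113) + 43224/(-2774) = -15497/(-178) + 43224*(-1/2774) = -15497*(-1/178) - 21612/1387 = 15497/178 - 21612/1387 = 17647403/246886 ≈ 71.480)
T - 1*(-20663) = 17647403/246886 - 1*(-20663) = 17647403/246886 + 20663 = 5119052821/246886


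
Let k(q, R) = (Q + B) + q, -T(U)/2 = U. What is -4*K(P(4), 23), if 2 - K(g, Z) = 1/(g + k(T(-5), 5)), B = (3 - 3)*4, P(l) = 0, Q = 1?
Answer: -84/11 ≈ -7.6364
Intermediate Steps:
B = 0 (B = 0*4 = 0)
T(U) = -2*U
k(q, R) = 1 + q (k(q, R) = (1 + 0) + q = 1 + q)
K(g, Z) = 2 - 1/(11 + g) (K(g, Z) = 2 - 1/(g + (1 - 2*(-5))) = 2 - 1/(g + (1 + 10)) = 2 - 1/(g + 11) = 2 - 1/(11 + g))
-4*K(P(4), 23) = -4*(21 + 2*0)/(11 + 0) = -4*(21 + 0)/11 = -4*21/11 = -84/11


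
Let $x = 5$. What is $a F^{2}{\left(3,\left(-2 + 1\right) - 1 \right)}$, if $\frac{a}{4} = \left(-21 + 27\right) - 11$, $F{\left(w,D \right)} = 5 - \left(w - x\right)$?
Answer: $-980$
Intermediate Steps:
$F{\left(w,D \right)} = 10 - w$ ($F{\left(w,D \right)} = 5 - \left(-5 + w\right) = 10 - w$)
$a = -20$ ($a = 4 \left(\left(-21 + 27\right) - 11\right) = 4 \left(6 - 11\right) = 4 \left(-5\right) = -20$)
$a F^{2}{\left(3,\left(-2 + 1\right) - 1 \right)} = - 20 \left(10 - 3\right)^{2} = - 20 \cdot 7^{2} = \left(-20\right) 49 = -980$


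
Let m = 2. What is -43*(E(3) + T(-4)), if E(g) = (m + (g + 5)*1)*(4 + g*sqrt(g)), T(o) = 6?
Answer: -1978 - 1290*sqrt(3) ≈ -4212.3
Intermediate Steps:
E(g) = (4 + g**(3/2))*(7 + g) (E(g) = (2 + (g + 5)*1)*(4 + g*sqrt(g)) = (2 + (5 + g)*1)*(4 + g**(3/2)) = (2 + (5 + g))*(4 + g**(3/2)) = (7 + g)*(4 + g**(3/2)) = (4 + g**(3/2))*(7 + g))
-43*(E(3) + T(-4)) = -43*((28 + 3**(5/2) + 4*3 + 7*3**(3/2)) + 6) = -43*((28 + 9*sqrt(3) + 12 + 7*(3*sqrt(3))) + 6) = -43*((28 + 9*sqrt(3) + 12 + 21*sqrt(3)) + 6) = -43*((40 + 30*sqrt(3)) + 6) = -43*(46 + 30*sqrt(3)) = -1978 - 1290*sqrt(3)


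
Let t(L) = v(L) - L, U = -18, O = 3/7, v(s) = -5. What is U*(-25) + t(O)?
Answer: 3112/7 ≈ 444.57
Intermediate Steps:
O = 3/7 (O = 3*(1/7) = 3/7 ≈ 0.42857)
t(L) = -5 - L
U*(-25) + t(O) = -18*(-25) + (-5 - 1*3/7) = 450 + (-5 - 3/7) = 450 - 38/7 = 3112/7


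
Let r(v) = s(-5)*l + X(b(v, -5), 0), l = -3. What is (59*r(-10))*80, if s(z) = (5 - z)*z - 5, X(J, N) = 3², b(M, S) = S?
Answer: 821280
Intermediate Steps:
X(J, N) = 9
s(z) = -5 + z*(5 - z) (s(z) = z*(5 - z) - 5 = -5 + z*(5 - z))
r(v) = 174 (r(v) = (-5 - 1*(-5)² + 5*(-5))*(-3) + 9 = (-5 - 1*25 - 25)*(-3) + 9 = (-5 - 25 - 25)*(-3) + 9 = -55*(-3) + 9 = 165 + 9 = 174)
(59*r(-10))*80 = (59*174)*80 = 10266*80 = 821280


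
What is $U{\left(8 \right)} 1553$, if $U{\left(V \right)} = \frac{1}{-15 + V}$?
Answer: $- \frac{1553}{7} \approx -221.86$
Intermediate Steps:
$U{\left(8 \right)} 1553 = \frac{1}{-15 + 8} \cdot 1553 = \frac{1}{-7} \cdot 1553 = \left(- \frac{1}{7}\right) 1553 = - \frac{1553}{7}$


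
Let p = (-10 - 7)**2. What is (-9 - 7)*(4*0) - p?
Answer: -289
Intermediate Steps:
p = 289 (p = (-17)**2 = 289)
(-9 - 7)*(4*0) - p = (-9 - 7)*(4*0) - 1*289 = -16*0 - 289 = 0 - 289 = -289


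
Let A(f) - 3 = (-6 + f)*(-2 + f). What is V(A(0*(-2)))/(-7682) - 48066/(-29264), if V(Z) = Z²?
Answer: 90664653/56201512 ≈ 1.6132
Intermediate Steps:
A(f) = 3 + (-6 + f)*(-2 + f)
V(A(0*(-2)))/(-7682) - 48066/(-29264) = (15 + (0*(-2))² - 0*(-2))²/(-7682) - 48066/(-29264) = (15 + 0² - 8*0)²*(-1/7682) - 48066*(-1/29264) = (15 + 0 + 0)²*(-1/7682) + 24033/14632 = 15²*(-1/7682) + 24033/14632 = 225*(-1/7682) + 24033/14632 = -225/7682 + 24033/14632 = 90664653/56201512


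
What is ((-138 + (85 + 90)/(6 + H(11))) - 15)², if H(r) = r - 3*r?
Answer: 6880129/256 ≈ 26876.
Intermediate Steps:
H(r) = -2*r
((-138 + (85 + 90)/(6 + H(11))) - 15)² = ((-138 + (85 + 90)/(6 - 2*11)) - 15)² = ((-138 + 175/(6 - 22)) - 15)² = ((-138 + 175/(-16)) - 15)² = ((-138 + 175*(-1/16)) - 15)² = ((-138 - 175/16) - 15)² = (-2383/16 - 15)² = (-2623/16)² = 6880129/256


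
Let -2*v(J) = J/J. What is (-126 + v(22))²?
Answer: 64009/4 ≈ 16002.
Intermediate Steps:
v(J) = -½ (v(J) = -J/(2*J) = -½*1 = -½)
(-126 + v(22))² = (-126 - ½)² = (-253/2)² = 64009/4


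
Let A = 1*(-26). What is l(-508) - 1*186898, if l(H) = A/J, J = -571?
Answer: -106718732/571 ≈ -1.8690e+5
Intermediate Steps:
A = -26
l(H) = 26/571 (l(H) = -26/(-571) = -26*(-1/571) = 26/571)
l(-508) - 1*186898 = 26/571 - 1*186898 = 26/571 - 186898 = -106718732/571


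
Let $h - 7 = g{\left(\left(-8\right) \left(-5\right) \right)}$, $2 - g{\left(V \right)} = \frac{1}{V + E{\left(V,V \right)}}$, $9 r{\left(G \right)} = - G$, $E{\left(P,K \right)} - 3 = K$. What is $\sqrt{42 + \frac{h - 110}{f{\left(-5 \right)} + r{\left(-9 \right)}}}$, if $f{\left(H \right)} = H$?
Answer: $\frac{\sqrt{463306}}{83} \approx 8.2008$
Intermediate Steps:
$E{\left(P,K \right)} = 3 + K$
$r{\left(G \right)} = - \frac{G}{9}$ ($r{\left(G \right)} = \frac{\left(-1\right) G}{9} = - \frac{G}{9}$)
$g{\left(V \right)} = 2 - \frac{1}{3 + 2 V}$ ($g{\left(V \right)} = 2 - \frac{1}{V + \left(3 + V\right)} = 2 - \frac{1}{3 + 2 V}$)
$h = \frac{746}{83}$ ($h = 7 + \frac{5 + 4 \left(\left(-8\right) \left(-5\right)\right)}{3 + 2 \left(\left(-8\right) \left(-5\right)\right)} = 7 + \frac{5 + 4 \cdot 40}{3 + 2 \cdot 40} = 7 + \frac{5 + 160}{3 + 80} = 7 + \frac{1}{83} \cdot 165 = 7 + \frac{165}{83} = \frac{746}{83} \approx 8.9879$)
$\sqrt{42 + \frac{h - 110}{f{\left(-5 \right)} + r{\left(-9 \right)}}} = \sqrt{42 + \frac{\frac{746}{83} - 110}{-5 - -1}} = \sqrt{42 - \frac{8384}{83 \left(-5 + 1\right)}} = \sqrt{42 - \frac{8384}{83 \left(-4\right)}} = \sqrt{42 - - \frac{2096}{83}} = \sqrt{42 + \frac{2096}{83}} = \sqrt{\frac{5582}{83}} = \frac{\sqrt{463306}}{83}$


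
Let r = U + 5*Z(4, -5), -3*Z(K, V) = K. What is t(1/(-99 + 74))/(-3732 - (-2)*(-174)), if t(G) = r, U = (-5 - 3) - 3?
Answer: 53/12240 ≈ 0.0043301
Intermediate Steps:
U = -11 (U = -8 - 3 = -11)
Z(K, V) = -K/3
r = -53/3 (r = -11 + 5*(-⅓*4) = -11 + 5*(-4/3) = -11 - 20/3 = -53/3 ≈ -17.667)
t(G) = -53/3
t(1/(-99 + 74))/(-3732 - (-2)*(-174)) = -53/(3*(-3732 - (-2)*(-174))) = -53/(3*(-3732 - 1*348)) = -53/(3*(-3732 - 348)) = -53/3/(-4080) = -53/3*(-1/4080) = 53/12240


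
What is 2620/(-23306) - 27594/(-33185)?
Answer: 278080532/386704805 ≈ 0.71910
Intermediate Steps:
2620/(-23306) - 27594/(-33185) = 2620*(-1/23306) - 27594*(-1/33185) = -1310/11653 + 27594/33185 = 278080532/386704805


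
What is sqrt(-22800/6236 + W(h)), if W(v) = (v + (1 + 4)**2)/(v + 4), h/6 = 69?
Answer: I*sqrt(1106651756738)/651662 ≈ 1.6143*I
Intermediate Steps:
h = 414 (h = 6*69 = 414)
W(v) = (25 + v)/(4 + v) (W(v) = (v + 5**2)/(4 + v) = (v + 25)/(4 + v) = (25 + v)/(4 + v))
sqrt(-22800/6236 + W(h)) = sqrt(-22800/6236 + (25 + 414)/(4 + 414)) = sqrt(-22800*1/6236 + 439/418) = sqrt(-5700/1559 + (1/418)*439) = sqrt(-5700/1559 + 439/418) = sqrt(-1698199/651662) = I*sqrt(1106651756738)/651662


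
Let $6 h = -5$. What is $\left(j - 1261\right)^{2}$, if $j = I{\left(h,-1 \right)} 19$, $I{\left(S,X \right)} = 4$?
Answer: $1404225$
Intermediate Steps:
$h = - \frac{5}{6}$ ($h = \frac{1}{6} \left(-5\right) = - \frac{5}{6} \approx -0.83333$)
$j = 76$ ($j = 4 \cdot 19 = 76$)
$\left(j - 1261\right)^{2} = \left(76 - 1261\right)^{2} = \left(-1185\right)^{2} = 1404225$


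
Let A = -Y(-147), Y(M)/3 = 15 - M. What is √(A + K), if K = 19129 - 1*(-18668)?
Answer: √37311 ≈ 193.16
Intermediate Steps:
Y(M) = 45 - 3*M (Y(M) = 3*(15 - M) = 45 - 3*M)
K = 37797 (K = 19129 + 18668 = 37797)
A = -486 (A = -(45 - 3*(-147)) = -(45 + 441) = -1*486 = -486)
√(A + K) = √(-486 + 37797) = √37311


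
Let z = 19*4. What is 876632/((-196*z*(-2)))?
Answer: 109579/3724 ≈ 29.425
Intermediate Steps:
z = 76
876632/((-196*z*(-2))) = 876632/((-196*76*(-2))) = 876632/((-14896*(-2))) = 876632/29792 = 876632*(1/29792) = 109579/3724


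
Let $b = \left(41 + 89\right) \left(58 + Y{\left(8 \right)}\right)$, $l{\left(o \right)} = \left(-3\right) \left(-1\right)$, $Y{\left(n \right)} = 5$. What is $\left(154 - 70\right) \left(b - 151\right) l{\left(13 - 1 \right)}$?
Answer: $2025828$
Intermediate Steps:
$l{\left(o \right)} = 3$
$b = 8190$ ($b = \left(41 + 89\right) \left(58 + 5\right) = 130 \cdot 63 = 8190$)
$\left(154 - 70\right) \left(b - 151\right) l{\left(13 - 1 \right)} = \left(154 - 70\right) \left(8190 - 151\right) 3 = \left(154 + \left(-117 + 47\right)\right) 8039 \cdot 3 = \left(154 - 70\right) 8039 \cdot 3 = 84 \cdot 8039 \cdot 3 = 675276 \cdot 3 = 2025828$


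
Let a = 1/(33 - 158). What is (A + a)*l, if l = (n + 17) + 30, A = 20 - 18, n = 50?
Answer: 24153/125 ≈ 193.22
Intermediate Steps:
A = 2
l = 97 (l = (50 + 17) + 30 = 67 + 30 = 97)
a = -1/125 (a = 1/(-125) = -1/125 ≈ -0.0080000)
(A + a)*l = (2 - 1/125)*97 = (249/125)*97 = 24153/125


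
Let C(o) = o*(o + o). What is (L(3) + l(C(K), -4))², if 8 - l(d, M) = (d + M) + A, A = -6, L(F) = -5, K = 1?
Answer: 121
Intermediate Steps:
C(o) = 2*o² (C(o) = o*(2*o) = 2*o²)
l(d, M) = 14 - M - d (l(d, M) = 8 - ((d + M) - 6) = 8 - ((M + d) - 6) = 8 - (-6 + M + d) = 8 + (6 - M - d) = 14 - M - d)
(L(3) + l(C(K), -4))² = (-5 + (14 - 1*(-4) - 2*1²))² = (-5 + (14 + 4 - 2))² = (-5 + 16)² = 11² = 121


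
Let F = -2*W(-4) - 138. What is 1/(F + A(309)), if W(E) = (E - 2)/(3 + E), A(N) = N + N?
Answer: 1/468 ≈ 0.0021368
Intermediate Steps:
A(N) = 2*N
W(E) = (-2 + E)/(3 + E)
F = -150 (F = -2*(-2 - 4)/(3 - 4) - 138 = -2*(-6)/(-1) - 138 = -(-2)*(-6) - 138 = -2*6 - 138 = -12 - 138 = -150)
1/(F + A(309)) = 1/(-150 + 2*309) = 1/(-150 + 618) = 1/468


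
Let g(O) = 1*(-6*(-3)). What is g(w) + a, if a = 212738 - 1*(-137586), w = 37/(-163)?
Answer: 350342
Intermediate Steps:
w = -37/163 (w = 37*(-1/163) = -37/163 ≈ -0.22699)
g(O) = 18 (g(O) = 1*18 = 18)
a = 350324 (a = 212738 + 137586 = 350324)
g(w) + a = 18 + 350324 = 350342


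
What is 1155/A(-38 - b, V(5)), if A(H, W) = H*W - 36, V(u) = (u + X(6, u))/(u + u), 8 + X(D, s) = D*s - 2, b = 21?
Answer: -2310/367 ≈ -6.2943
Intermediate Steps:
X(D, s) = -10 + D*s (X(D, s) = -8 + (D*s - 2) = -8 + (-2 + D*s) = -10 + D*s)
V(u) = (-10 + 7*u)/(2*u) (V(u) = (u + (-10 + 6*u))/(u + u) = (-10 + 7*u)/((2*u)) = (-10 + 7*u)*(1/(2*u)) = (-10 + 7*u)/(2*u))
A(H, W) = -36 + H*W
1155/A(-38 - b, V(5)) = 1155/(-36 + (-38 - 1*21)*(7/2 - 5/5)) = 1155/(-36 + (-38 - 21)*(7/2 - 5*⅕)) = 1155/(-36 - 59*(7/2 - 1)) = 1155/(-36 - 59*5/2) = 1155/(-36 - 295/2) = 1155/(-367/2) = 1155*(-2/367) = -2310/367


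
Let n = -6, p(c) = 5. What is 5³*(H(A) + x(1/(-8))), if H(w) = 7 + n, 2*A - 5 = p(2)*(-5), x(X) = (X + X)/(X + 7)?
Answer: 1325/11 ≈ 120.45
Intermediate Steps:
x(X) = 2*X/(7 + X) (x(X) = (2*X)/(7 + X) = 2*X/(7 + X))
A = -10 (A = 5/2 + (5*(-5))/2 = 5/2 + (½)*(-25) = 5/2 - 25/2 = -10)
H(w) = 1 (H(w) = 7 - 6 = 1)
5³*(H(A) + x(1/(-8))) = 5³*(1 + 2/(-8*(7 + 1/(-8)))) = 125*(1 + 2*(-⅛)/(7 - ⅛)) = 125*(1 + 2*(-⅛)/(55/8)) = 125*(1 + 2*(-⅛)*(8/55)) = 125*(1 - 2/55) = 125*(53/55) = 1325/11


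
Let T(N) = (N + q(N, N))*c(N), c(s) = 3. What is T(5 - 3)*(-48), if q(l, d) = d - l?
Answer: -288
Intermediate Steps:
T(N) = 3*N (T(N) = (N + (N - N))*3 = (N + 0)*3 = N*3 = 3*N)
T(5 - 3)*(-48) = (3*(5 - 3))*(-48) = (3*2)*(-48) = 6*(-48) = -288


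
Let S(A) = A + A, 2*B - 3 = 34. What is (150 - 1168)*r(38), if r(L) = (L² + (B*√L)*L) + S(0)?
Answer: -1469992 - 715654*√38 ≈ -5.8816e+6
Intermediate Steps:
B = 37/2 (B = 3/2 + (½)*34 = 3/2 + 17 = 37/2 ≈ 18.500)
S(A) = 2*A
r(L) = L² + 37*L^(3/2)/2 (r(L) = (L² + (37*√L/2)*L) + 2*0 = (L² + 37*L^(3/2)/2) + 0 = L² + 37*L^(3/2)/2)
(150 - 1168)*r(38) = (150 - 1168)*(38² + 37*38^(3/2)/2) = -1018*(1444 + 37*(38*√38)/2) = -1018*(1444 + 703*√38) = -1469992 - 715654*√38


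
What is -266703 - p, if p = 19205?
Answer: -285908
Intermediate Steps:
-266703 - p = -266703 - 1*19205 = -266703 - 19205 = -285908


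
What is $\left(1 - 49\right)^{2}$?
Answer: $2304$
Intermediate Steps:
$\left(1 - 49\right)^{2} = \left(-48\right)^{2} = 2304$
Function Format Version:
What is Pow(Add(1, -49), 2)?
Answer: 2304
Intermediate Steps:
Pow(Add(1, -49), 2) = Pow(-48, 2) = 2304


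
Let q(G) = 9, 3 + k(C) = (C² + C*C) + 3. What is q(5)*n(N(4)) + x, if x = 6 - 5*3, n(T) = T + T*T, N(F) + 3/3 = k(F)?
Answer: 8919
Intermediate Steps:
k(C) = 2*C² (k(C) = -3 + ((C² + C*C) + 3) = -3 + ((C² + C²) + 3) = -3 + (2*C² + 3) = -3 + (3 + 2*C²) = 2*C²)
N(F) = -1 + 2*F²
n(T) = T + T²
x = -9 (x = 6 - 15 = -9)
q(5)*n(N(4)) + x = 9*((-1 + 2*4²)*(1 + (-1 + 2*4²))) - 9 = 9*((-1 + 2*16)*(1 + (-1 + 2*16))) - 9 = 9*((-1 + 32)*(1 + (-1 + 32))) - 9 = 9*(31*(1 + 31)) - 9 = 9*(31*32) - 9 = 9*992 - 9 = 8928 - 9 = 8919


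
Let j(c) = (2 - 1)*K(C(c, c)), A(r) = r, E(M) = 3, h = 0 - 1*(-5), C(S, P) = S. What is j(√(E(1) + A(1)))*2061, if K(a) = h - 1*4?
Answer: 2061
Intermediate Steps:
h = 5 (h = 0 + 5 = 5)
K(a) = 1 (K(a) = 5 - 1*4 = 5 - 4 = 1)
j(c) = 1 (j(c) = (2 - 1)*1 = 1*1 = 1)
j(√(E(1) + A(1)))*2061 = 1*2061 = 2061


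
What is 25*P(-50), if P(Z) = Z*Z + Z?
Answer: 61250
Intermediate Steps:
P(Z) = Z + Z**2 (P(Z) = Z**2 + Z = Z + Z**2)
25*P(-50) = 25*(-50*(1 - 50)) = 25*(-50*(-49)) = 25*2450 = 61250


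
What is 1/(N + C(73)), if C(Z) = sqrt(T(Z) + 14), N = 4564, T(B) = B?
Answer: 4564/20830009 - sqrt(87)/20830009 ≈ 0.00021866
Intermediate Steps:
C(Z) = sqrt(14 + Z) (C(Z) = sqrt(Z + 14) = sqrt(14 + Z))
1/(N + C(73)) = 1/(4564 + sqrt(14 + 73)) = 1/(4564 + sqrt(87))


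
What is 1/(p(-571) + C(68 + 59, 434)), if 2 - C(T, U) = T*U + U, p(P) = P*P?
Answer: 1/270491 ≈ 3.6970e-6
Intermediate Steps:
p(P) = P**2
C(T, U) = 2 - U - T*U (C(T, U) = 2 - (T*U + U) = 2 - (U + T*U) = 2 + (-U - T*U) = 2 - U - T*U)
1/(p(-571) + C(68 + 59, 434)) = 1/((-571)**2 + (2 - 1*434 - 1*(68 + 59)*434)) = 1/(326041 + (2 - 434 - 1*127*434)) = 1/(326041 + (2 - 434 - 55118)) = 1/(326041 - 55550) = 1/270491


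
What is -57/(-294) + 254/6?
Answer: 12503/294 ≈ 42.527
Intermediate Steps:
-57/(-294) + 254/6 = -57*(-1/294) + 254*(⅙) = 19/98 + 127/3 = 12503/294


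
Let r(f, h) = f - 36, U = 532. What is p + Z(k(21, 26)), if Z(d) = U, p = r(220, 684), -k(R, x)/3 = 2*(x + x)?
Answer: 716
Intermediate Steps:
k(R, x) = -12*x (k(R, x) = -6*(x + x) = -6*2*x = -12*x)
r(f, h) = -36 + f
p = 184 (p = -36 + 220 = 184)
Z(d) = 532
p + Z(k(21, 26)) = 184 + 532 = 716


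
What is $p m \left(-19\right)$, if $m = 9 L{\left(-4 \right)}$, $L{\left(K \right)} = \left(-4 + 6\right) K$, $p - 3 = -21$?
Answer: $-24624$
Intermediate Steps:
$p = -18$ ($p = 3 - 21 = -18$)
$L{\left(K \right)} = 2 K$
$m = -72$ ($m = 9 \cdot 2 \left(-4\right) = 9 \left(-8\right) = -72$)
$p m \left(-19\right) = \left(-18\right) \left(-72\right) \left(-19\right) = 1296 \left(-19\right) = -24624$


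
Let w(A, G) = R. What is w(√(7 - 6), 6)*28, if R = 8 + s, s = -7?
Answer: 28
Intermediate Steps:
R = 1 (R = 8 - 7 = 1)
w(A, G) = 1
w(√(7 - 6), 6)*28 = 1*28 = 28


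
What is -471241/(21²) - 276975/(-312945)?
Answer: -9823357918/9200583 ≈ -1067.7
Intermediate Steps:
-471241/(21²) - 276975/(-312945) = -471241/441 - 276975*(-1/312945) = -471241*1/441 + 18465/20863 = -471241/441 + 18465/20863 = -9823357918/9200583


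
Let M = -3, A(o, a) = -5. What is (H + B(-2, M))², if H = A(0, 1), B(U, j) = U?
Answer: 49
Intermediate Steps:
H = -5
(H + B(-2, M))² = (-5 - 2)² = (-7)² = 49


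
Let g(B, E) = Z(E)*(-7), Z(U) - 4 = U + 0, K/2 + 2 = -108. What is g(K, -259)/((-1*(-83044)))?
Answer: 1785/83044 ≈ 0.021495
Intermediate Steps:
K = -220 (K = -4 + 2*(-108) = -4 - 216 = -220)
Z(U) = 4 + U (Z(U) = 4 + (U + 0) = 4 + U)
g(B, E) = -28 - 7*E (g(B, E) = (4 + E)*(-7) = -28 - 7*E)
g(K, -259)/((-1*(-83044))) = (-28 - 7*(-259))/((-1*(-83044))) = (-28 + 1813)/83044 = 1785*(1/83044) = 1785/83044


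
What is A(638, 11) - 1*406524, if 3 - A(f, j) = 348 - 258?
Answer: -406611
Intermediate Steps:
A(f, j) = -87 (A(f, j) = 3 - (348 - 258) = 3 - 1*90 = 3 - 90 = -87)
A(638, 11) - 1*406524 = -87 - 1*406524 = -87 - 406524 = -406611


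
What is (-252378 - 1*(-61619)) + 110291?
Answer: -80468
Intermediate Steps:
(-252378 - 1*(-61619)) + 110291 = (-252378 + 61619) + 110291 = -190759 + 110291 = -80468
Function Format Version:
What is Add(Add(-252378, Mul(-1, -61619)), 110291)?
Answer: -80468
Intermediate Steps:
Add(Add(-252378, Mul(-1, -61619)), 110291) = Add(Add(-252378, 61619), 110291) = Add(-190759, 110291) = -80468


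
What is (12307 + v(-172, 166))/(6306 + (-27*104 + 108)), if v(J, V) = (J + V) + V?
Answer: 12467/3606 ≈ 3.4573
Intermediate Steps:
v(J, V) = J + 2*V
(12307 + v(-172, 166))/(6306 + (-27*104 + 108)) = (12307 + (-172 + 2*166))/(6306 + (-27*104 + 108)) = (12307 + (-172 + 332))/(6306 + (-2808 + 108)) = (12307 + 160)/(6306 - 2700) = 12467/3606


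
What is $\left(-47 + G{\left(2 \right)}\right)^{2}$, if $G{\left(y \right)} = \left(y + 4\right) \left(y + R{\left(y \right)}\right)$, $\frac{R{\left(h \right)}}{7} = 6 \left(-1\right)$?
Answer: $82369$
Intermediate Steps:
$R{\left(h \right)} = -42$ ($R{\left(h \right)} = 7 \cdot 6 \left(-1\right) = 7 \left(-6\right) = -42$)
$G{\left(y \right)} = \left(-42 + y\right) \left(4 + y\right)$ ($G{\left(y \right)} = \left(y + 4\right) \left(y - 42\right) = \left(4 + y\right) \left(-42 + y\right) = \left(-42 + y\right) \left(4 + y\right)$)
$\left(-47 + G{\left(2 \right)}\right)^{2} = \left(-47 - \left(244 - 4\right)\right)^{2} = \left(-47 - 240\right)^{2} = \left(-287\right)^{2} = 82369$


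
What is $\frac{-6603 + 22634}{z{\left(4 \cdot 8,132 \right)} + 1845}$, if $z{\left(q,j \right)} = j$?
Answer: $\frac{16031}{1977} \approx 8.1087$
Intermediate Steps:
$\frac{-6603 + 22634}{z{\left(4 \cdot 8,132 \right)} + 1845} = \frac{-6603 + 22634}{132 + 1845} = \frac{16031}{1977}$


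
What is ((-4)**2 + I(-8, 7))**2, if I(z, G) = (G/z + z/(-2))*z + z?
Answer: 289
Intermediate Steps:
I(z, G) = z + z*(-z/2 + G/z) (I(z, G) = (G/z + z*(-1/2))*z + z = (G/z - z/2)*z + z = (-z/2 + G/z)*z + z = z*(-z/2 + G/z) + z = z + z*(-z/2 + G/z))
((-4)**2 + I(-8, 7))**2 = ((-4)**2 + (7 - 8 - 1/2*(-8)**2))**2 = (16 + (7 - 8 - 1/2*64))**2 = (16 + (7 - 8 - 32))**2 = (16 - 33)**2 = (-17)**2 = 289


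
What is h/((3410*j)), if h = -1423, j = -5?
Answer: 1423/17050 ≈ 0.083460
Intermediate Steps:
h/((3410*j)) = -1423/(3410*(-5)) = -1423/(-17050) = -1423*(-1/17050) = 1423/17050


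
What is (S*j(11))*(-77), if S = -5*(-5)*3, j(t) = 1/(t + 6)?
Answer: -5775/17 ≈ -339.71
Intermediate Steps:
j(t) = 1/(6 + t)
S = 75 (S = 25*3 = 75)
(S*j(11))*(-77) = (75/(6 + 11))*(-77) = (75/17)*(-77) = -5775/17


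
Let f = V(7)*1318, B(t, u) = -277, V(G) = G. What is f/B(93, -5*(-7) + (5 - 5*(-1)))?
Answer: -9226/277 ≈ -33.307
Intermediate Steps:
f = 9226 (f = 7*1318 = 9226)
f/B(93, -5*(-7) + (5 - 5*(-1))) = 9226/(-277) = 9226*(-1/277) = -9226/277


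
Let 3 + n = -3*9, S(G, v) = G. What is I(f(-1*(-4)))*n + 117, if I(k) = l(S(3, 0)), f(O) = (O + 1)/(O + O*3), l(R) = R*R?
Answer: -153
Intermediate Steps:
n = -30 (n = -3 - 3*9 = -3 - 27 = -30)
l(R) = R²
f(O) = (1 + O)/(4*O) (f(O) = (1 + O)/(O + 3*O) = (1 + O)/((4*O)) = (1 + O)*(1/(4*O)) = (1 + O)/(4*O))
I(k) = 9 (I(k) = 3² = 9)
I(f(-1*(-4)))*n + 117 = 9*(-30) + 117 = -270 + 117 = -153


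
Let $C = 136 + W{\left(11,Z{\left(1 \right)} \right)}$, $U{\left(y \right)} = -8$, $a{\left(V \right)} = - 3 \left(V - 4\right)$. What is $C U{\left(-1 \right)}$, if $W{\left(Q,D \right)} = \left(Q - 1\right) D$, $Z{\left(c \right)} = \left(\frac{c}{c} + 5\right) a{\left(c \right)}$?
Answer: $-5408$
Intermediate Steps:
$a{\left(V \right)} = 12 - 3 V$ ($a{\left(V \right)} = - 3 \left(-4 + V\right) = 12 - 3 V$)
$Z{\left(c \right)} = 72 - 18 c$ ($Z{\left(c \right)} = \left(\frac{c}{c} + 5\right) \left(12 - 3 c\right) = \left(1 + 5\right) \left(12 - 3 c\right) = 6 \left(12 - 3 c\right) = 72 - 18 c$)
$W{\left(Q,D \right)} = D \left(-1 + Q\right)$ ($W{\left(Q,D \right)} = \left(-1 + Q\right) D = D \left(-1 + Q\right)$)
$C = 676$ ($C = 136 + \left(72 - 18\right) \left(-1 + 11\right) = 136 + \left(72 - 18\right) 10 = 136 + 54 \cdot 10 = 136 + 540 = 676$)
$C U{\left(-1 \right)} = 676 \left(-8\right) = -5408$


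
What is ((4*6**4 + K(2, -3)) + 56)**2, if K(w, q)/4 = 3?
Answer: 27583504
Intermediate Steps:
K(w, q) = 12 (K(w, q) = 4*3 = 12)
((4*6**4 + K(2, -3)) + 56)**2 = ((4*6**4 + 12) + 56)**2 = ((4*1296 + 12) + 56)**2 = ((5184 + 12) + 56)**2 = (5196 + 56)**2 = 5252**2 = 27583504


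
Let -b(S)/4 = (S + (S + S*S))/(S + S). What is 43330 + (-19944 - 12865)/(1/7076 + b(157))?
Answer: 97731892594/2250167 ≈ 43433.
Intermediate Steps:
b(S) = -2*(S² + 2*S)/S (b(S) = -4*(S + (S + S*S))/(S + S) = -4*(S + (S + S²))/(2*S) = -4*(S² + 2*S)*1/(2*S) = -2*(S² + 2*S)/S)
43330 + (-19944 - 12865)/(1/7076 + b(157)) = 43330 + (-19944 - 12865)/(1/7076 + (-4 - 2*157)) = 43330 - 32809/(1/7076 + (-4 - 314)) = 43330 - 32809/(1/7076 - 318) = 43330 - 32809/(-2250167/7076) = 43330 - 32809*(-7076/2250167) = 43330 + 232156484/2250167 = 97731892594/2250167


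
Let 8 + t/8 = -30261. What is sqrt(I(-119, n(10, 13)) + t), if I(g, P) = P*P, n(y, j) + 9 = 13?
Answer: 6*I*sqrt(6726) ≈ 492.07*I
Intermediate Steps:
t = -242152 (t = -64 + 8*(-30261) = -64 - 242088 = -242152)
n(y, j) = 4 (n(y, j) = -9 + 13 = 4)
I(g, P) = P**2
sqrt(I(-119, n(10, 13)) + t) = sqrt(4**2 - 242152) = sqrt(16 - 242152) = sqrt(-242136) = 6*I*sqrt(6726)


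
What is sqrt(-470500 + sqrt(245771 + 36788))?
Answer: sqrt(-470500 + sqrt(282559)) ≈ 685.54*I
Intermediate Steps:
sqrt(-470500 + sqrt(245771 + 36788)) = sqrt(-470500 + sqrt(282559))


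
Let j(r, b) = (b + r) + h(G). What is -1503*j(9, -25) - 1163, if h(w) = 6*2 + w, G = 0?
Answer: 4849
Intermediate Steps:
h(w) = 12 + w
j(r, b) = 12 + b + r (j(r, b) = (b + r) + (12 + 0) = (b + r) + 12 = 12 + b + r)
-1503*j(9, -25) - 1163 = -1503*(12 - 25 + 9) - 1163 = -1503*(-4) - 1163 = 6012 - 1163 = 4849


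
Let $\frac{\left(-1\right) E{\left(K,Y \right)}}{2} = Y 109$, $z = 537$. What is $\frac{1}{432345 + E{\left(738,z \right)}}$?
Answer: $\frac{1}{315279} \approx 3.1718 \cdot 10^{-6}$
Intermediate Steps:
$E{\left(K,Y \right)} = - 218 Y$ ($E{\left(K,Y \right)} = - 2 Y 109 = - 2 \cdot 109 Y = - 218 Y$)
$\frac{1}{432345 + E{\left(738,z \right)}} = \frac{1}{432345 - 117066} = \frac{1}{315279}$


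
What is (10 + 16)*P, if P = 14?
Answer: 364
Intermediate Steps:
(10 + 16)*P = (10 + 16)*14 = 26*14 = 364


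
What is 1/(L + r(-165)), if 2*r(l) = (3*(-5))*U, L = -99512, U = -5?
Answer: -2/198949 ≈ -1.0053e-5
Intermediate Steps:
r(l) = 75/2 (r(l) = ((3*(-5))*(-5))/2 = (-15*(-5))/2 = (½)*75 = 75/2)
1/(L + r(-165)) = 1/(-99512 + 75/2) = 1/(-198949/2) = -2/198949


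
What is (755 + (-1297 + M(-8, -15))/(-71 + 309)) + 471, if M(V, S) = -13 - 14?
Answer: 145232/119 ≈ 1220.4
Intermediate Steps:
M(V, S) = -27
(755 + (-1297 + M(-8, -15))/(-71 + 309)) + 471 = (755 + (-1297 - 27)/(-71 + 309)) + 471 = (755 - 1324/238) + 471 = (755 - 1324*1/238) + 471 = (755 - 662/119) + 471 = 89183/119 + 471 = 145232/119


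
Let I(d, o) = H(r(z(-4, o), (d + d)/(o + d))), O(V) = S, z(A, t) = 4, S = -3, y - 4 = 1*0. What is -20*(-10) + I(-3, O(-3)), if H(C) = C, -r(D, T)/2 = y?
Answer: 192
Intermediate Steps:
y = 4 (y = 4 + 1*0 = 4 + 0 = 4)
r(D, T) = -8 (r(D, T) = -2*4 = -8)
O(V) = -3
I(d, o) = -8
-20*(-10) + I(-3, O(-3)) = -20*(-10) - 8 = 200 - 8 = 192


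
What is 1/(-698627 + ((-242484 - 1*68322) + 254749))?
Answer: -1/754684 ≈ -1.3251e-6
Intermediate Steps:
1/(-698627 + ((-242484 - 1*68322) + 254749)) = 1/(-698627 + ((-242484 - 68322) + 254749)) = 1/(-698627 + (-310806 + 254749)) = 1/(-698627 - 56057) = 1/(-754684) = -1/754684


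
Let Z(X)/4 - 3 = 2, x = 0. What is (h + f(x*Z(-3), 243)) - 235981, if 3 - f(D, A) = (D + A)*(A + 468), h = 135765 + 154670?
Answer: -118316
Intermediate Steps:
Z(X) = 20 (Z(X) = 12 + 4*2 = 12 + 8 = 20)
h = 290435
f(D, A) = 3 - (468 + A)*(A + D) (f(D, A) = 3 - (D + A)*(A + 468) = 3 - (A + D)*(468 + A) = 3 - (468 + A)*(A + D))
(h + f(x*Z(-3), 243)) - 235981 = (290435 + (3 - 1*243² - 468*243 - 0*20 - 1*243*0*20)) - 235981 = (290435 + (3 - 1*59049 - 113724 - 468*0 - 1*243*0)) - 235981 = (290435 + (3 - 59049 - 113724 + 0 + 0)) - 235981 = (290435 - 172770) - 235981 = 117665 - 235981 = -118316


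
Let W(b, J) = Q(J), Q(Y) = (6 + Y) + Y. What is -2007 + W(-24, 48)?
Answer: -1905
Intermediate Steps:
Q(Y) = 6 + 2*Y
W(b, J) = 6 + 2*J
-2007 + W(-24, 48) = -2007 + (6 + 2*48) = -2007 + (6 + 96) = -2007 + 102 = -1905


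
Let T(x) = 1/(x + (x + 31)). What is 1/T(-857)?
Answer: -1683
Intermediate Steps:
T(x) = 1/(31 + 2*x) (T(x) = 1/(x + (31 + x)) = 1/(31 + 2*x))
1/T(-857) = 1/(1/(31 + 2*(-857))) = 1/(1/(31 - 1714)) = 1/(1/(-1683)) = 1/(-1/1683) = -1683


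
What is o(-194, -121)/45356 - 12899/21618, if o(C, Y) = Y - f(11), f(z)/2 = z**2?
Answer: -296447189/490253004 ≈ -0.60468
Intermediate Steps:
f(z) = 2*z**2
o(C, Y) = -242 + Y (o(C, Y) = Y - 2*11**2 = Y - 2*121 = Y - 1*242 = Y - 242 = -242 + Y)
o(-194, -121)/45356 - 12899/21618 = (-242 - 121)/45356 - 12899/21618 = -363*1/45356 - 12899*1/21618 = -363/45356 - 12899/21618 = -296447189/490253004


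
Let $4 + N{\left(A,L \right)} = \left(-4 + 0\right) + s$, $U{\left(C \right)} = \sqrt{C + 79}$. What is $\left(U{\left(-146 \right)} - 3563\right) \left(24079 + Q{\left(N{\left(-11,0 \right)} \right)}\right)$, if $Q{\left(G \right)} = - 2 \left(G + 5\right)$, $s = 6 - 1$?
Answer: $-85779225 + 24075 i \sqrt{67} \approx -8.5779 \cdot 10^{7} + 1.9706 \cdot 10^{5} i$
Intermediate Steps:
$U{\left(C \right)} = \sqrt{79 + C}$
$s = 5$ ($s = 6 - 1 = 5$)
$N{\left(A,L \right)} = -3$ ($N{\left(A,L \right)} = -4 + \left(\left(-4 + 0\right) + 5\right) = -4 + \left(-4 + 5\right) = -4 + 1 = -3$)
$Q{\left(G \right)} = -10 - 2 G$ ($Q{\left(G \right)} = - 2 \left(5 + G\right) = -10 - 2 G$)
$\left(U{\left(-146 \right)} - 3563\right) \left(24079 + Q{\left(N{\left(-11,0 \right)} \right)}\right) = \left(\sqrt{79 - 146} - 3563\right) \left(24079 - 4\right) = \left(\sqrt{-67} - 3563\right) \left(24079 + \left(-10 + 6\right)\right) = \left(i \sqrt{67} - 3563\right) \left(24079 - 4\right) = \left(-3563 + i \sqrt{67}\right) 24075 = -85779225 + 24075 i \sqrt{67}$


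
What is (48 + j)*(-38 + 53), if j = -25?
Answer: 345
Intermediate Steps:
(48 + j)*(-38 + 53) = (48 - 25)*(-38 + 53) = 23*15 = 345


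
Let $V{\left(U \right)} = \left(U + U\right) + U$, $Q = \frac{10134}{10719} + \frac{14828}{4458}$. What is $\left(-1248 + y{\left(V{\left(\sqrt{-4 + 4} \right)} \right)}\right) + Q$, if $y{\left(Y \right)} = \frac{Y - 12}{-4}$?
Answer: $- \frac{365978903}{294971} \approx -1240.7$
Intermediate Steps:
$Q = \frac{1259992}{294971}$ ($Q = 10134 \cdot \frac{1}{10719} + 14828 \cdot \frac{1}{4458} = \frac{1126}{1191} + \frac{7414}{2229} = \frac{1259992}{294971} \approx 4.2716$)
$V{\left(U \right)} = 3 U$ ($V{\left(U \right)} = 2 U + U = 3 U$)
$y{\left(Y \right)} = 3 - \frac{Y}{4}$ ($y{\left(Y \right)} = \left(-12 + Y\right) \left(- \frac{1}{4}\right) = 3 - \frac{Y}{4}$)
$\left(-1248 + y{\left(V{\left(\sqrt{-4 + 4} \right)} \right)}\right) + Q = \left(-1248 + \left(3 - \frac{3 \sqrt{-4 + 4}}{4}\right)\right) + \frac{1259992}{294971} = \left(-1248 + \left(3 - \frac{3 \sqrt{0}}{4}\right)\right) + \frac{1259992}{294971} = \left(-1248 + \left(3 - \frac{3 \cdot 0}{4}\right)\right) + \frac{1259992}{294971} = \left(-1248 + \left(3 - 0\right)\right) + \frac{1259992}{294971} = \left(-1248 + \left(3 + 0\right)\right) + \frac{1259992}{294971} = \left(-1248 + 3\right) + \frac{1259992}{294971} = -1245 + \frac{1259992}{294971} = - \frac{365978903}{294971}$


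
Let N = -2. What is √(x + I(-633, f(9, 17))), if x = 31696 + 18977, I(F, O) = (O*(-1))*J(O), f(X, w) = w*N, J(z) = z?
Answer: 13*√293 ≈ 222.52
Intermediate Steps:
f(X, w) = -2*w (f(X, w) = w*(-2) = -2*w)
I(F, O) = -O² (I(F, O) = (O*(-1))*O = (-O)*O = -O²)
x = 50673
√(x + I(-633, f(9, 17))) = √(50673 - (-2*17)²) = √(50673 - 1*(-34)²) = √(50673 - 1*1156) = √(50673 - 1156) = √49517 = 13*√293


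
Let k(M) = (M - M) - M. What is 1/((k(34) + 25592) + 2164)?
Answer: 1/27722 ≈ 3.6072e-5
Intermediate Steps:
k(M) = -M (k(M) = 0 - M = -M)
1/((k(34) + 25592) + 2164) = 1/((-1*34 + 25592) + 2164) = 1/((-34 + 25592) + 2164) = 1/(25558 + 2164) = 1/27722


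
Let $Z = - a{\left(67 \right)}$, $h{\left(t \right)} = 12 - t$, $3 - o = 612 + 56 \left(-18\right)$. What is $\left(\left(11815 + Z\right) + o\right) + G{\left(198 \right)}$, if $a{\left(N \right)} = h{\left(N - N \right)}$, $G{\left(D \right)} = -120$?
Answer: $12082$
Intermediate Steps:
$o = 399$ ($o = 3 - \left(612 + 56 \left(-18\right)\right) = 3 - \left(612 - 1008\right) = 3 - -396 = 3 + 396 = 399$)
$a{\left(N \right)} = 12$ ($a{\left(N \right)} = 12 - \left(N - N\right) = 12 - 0 = 12 + 0 = 12$)
$Z = -12$ ($Z = \left(-1\right) 12 = -12$)
$\left(\left(11815 + Z\right) + o\right) + G{\left(198 \right)} = \left(\left(11815 - 12\right) + 399\right) - 120 = \left(11803 + 399\right) - 120 = 12202 - 120 = 12082$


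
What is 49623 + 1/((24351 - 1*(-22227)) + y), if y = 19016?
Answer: 3254971063/65594 ≈ 49623.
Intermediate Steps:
49623 + 1/((24351 - 1*(-22227)) + y) = 49623 + 1/((24351 - 1*(-22227)) + 19016) = 49623 + 1/((24351 + 22227) + 19016) = 49623 + 1/(46578 + 19016) = 49623 + 1/65594 = 3254971063/65594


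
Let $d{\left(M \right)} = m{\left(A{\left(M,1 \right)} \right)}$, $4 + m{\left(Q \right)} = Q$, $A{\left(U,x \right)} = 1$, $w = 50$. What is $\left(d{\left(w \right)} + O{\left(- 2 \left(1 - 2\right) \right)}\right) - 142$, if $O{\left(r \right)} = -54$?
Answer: $-199$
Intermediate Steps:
$m{\left(Q \right)} = -4 + Q$
$d{\left(M \right)} = -3$ ($d{\left(M \right)} = -4 + 1 = -3$)
$\left(d{\left(w \right)} + O{\left(- 2 \left(1 - 2\right) \right)}\right) - 142 = \left(-3 - 54\right) - 142 = -57 - 142 = -199$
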